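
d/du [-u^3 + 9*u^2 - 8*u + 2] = -3*u^2 + 18*u - 8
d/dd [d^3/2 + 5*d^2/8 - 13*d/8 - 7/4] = 3*d^2/2 + 5*d/4 - 13/8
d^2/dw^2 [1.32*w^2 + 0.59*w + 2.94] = 2.64000000000000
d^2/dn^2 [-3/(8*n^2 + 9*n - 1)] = 6*(64*n^2 + 72*n - (16*n + 9)^2 - 8)/(8*n^2 + 9*n - 1)^3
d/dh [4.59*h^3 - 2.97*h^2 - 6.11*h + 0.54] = 13.77*h^2 - 5.94*h - 6.11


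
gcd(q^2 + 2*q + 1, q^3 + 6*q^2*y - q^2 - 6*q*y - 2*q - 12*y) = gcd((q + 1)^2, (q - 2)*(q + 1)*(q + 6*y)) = q + 1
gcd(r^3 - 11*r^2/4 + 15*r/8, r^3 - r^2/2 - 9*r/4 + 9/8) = r - 3/2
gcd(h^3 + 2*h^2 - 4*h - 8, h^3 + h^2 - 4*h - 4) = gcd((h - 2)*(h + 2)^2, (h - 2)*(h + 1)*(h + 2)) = h^2 - 4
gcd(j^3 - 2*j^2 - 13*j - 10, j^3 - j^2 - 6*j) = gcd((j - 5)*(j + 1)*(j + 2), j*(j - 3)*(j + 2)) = j + 2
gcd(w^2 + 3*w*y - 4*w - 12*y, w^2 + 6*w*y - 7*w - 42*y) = 1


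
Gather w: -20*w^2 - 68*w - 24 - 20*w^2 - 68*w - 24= -40*w^2 - 136*w - 48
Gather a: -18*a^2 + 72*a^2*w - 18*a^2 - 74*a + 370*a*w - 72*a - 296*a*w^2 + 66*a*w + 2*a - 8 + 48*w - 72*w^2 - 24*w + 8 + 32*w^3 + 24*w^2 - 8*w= a^2*(72*w - 36) + a*(-296*w^2 + 436*w - 144) + 32*w^3 - 48*w^2 + 16*w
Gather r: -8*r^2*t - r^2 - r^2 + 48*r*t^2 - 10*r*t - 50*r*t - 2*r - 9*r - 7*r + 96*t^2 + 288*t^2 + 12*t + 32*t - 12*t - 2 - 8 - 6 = r^2*(-8*t - 2) + r*(48*t^2 - 60*t - 18) + 384*t^2 + 32*t - 16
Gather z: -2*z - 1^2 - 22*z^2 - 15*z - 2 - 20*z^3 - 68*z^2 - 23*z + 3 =-20*z^3 - 90*z^2 - 40*z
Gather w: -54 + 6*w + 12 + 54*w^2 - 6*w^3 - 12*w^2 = -6*w^3 + 42*w^2 + 6*w - 42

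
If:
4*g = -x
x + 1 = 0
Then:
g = 1/4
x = -1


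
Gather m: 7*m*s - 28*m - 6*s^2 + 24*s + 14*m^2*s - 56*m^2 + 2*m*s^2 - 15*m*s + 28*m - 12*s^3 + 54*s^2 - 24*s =m^2*(14*s - 56) + m*(2*s^2 - 8*s) - 12*s^3 + 48*s^2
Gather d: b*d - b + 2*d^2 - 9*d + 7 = -b + 2*d^2 + d*(b - 9) + 7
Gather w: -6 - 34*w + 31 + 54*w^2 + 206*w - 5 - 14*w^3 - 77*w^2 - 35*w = -14*w^3 - 23*w^2 + 137*w + 20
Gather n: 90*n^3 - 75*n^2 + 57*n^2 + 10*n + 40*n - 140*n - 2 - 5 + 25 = 90*n^3 - 18*n^2 - 90*n + 18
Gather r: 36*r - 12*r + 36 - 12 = 24*r + 24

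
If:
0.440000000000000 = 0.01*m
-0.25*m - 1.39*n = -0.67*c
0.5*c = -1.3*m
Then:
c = -114.40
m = 44.00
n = -63.06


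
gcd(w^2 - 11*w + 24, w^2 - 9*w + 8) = w - 8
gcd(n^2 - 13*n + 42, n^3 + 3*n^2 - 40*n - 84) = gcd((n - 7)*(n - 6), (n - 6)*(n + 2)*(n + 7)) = n - 6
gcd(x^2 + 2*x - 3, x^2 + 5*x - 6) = x - 1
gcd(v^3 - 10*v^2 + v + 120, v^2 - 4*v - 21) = v + 3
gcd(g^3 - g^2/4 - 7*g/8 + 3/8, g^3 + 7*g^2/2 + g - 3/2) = g^2 + g/2 - 1/2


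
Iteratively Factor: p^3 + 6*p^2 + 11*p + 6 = (p + 3)*(p^2 + 3*p + 2) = (p + 2)*(p + 3)*(p + 1)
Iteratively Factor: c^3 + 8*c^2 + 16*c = (c)*(c^2 + 8*c + 16) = c*(c + 4)*(c + 4)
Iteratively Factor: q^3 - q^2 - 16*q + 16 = (q + 4)*(q^2 - 5*q + 4) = (q - 1)*(q + 4)*(q - 4)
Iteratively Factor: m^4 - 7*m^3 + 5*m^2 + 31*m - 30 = (m + 2)*(m^3 - 9*m^2 + 23*m - 15) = (m - 5)*(m + 2)*(m^2 - 4*m + 3) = (m - 5)*(m - 3)*(m + 2)*(m - 1)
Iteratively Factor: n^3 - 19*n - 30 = (n - 5)*(n^2 + 5*n + 6) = (n - 5)*(n + 2)*(n + 3)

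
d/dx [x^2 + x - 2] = 2*x + 1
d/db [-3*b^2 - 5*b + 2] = -6*b - 5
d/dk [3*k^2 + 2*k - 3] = 6*k + 2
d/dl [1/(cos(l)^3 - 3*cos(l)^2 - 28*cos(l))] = (3*sin(l) - 28*sin(l)/cos(l)^2 - 6*tan(l))/(sin(l)^2 + 3*cos(l) + 27)^2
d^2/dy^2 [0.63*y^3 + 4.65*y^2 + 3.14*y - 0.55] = 3.78*y + 9.3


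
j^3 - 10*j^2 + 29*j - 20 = (j - 5)*(j - 4)*(j - 1)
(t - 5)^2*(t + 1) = t^3 - 9*t^2 + 15*t + 25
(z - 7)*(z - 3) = z^2 - 10*z + 21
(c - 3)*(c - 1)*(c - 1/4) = c^3 - 17*c^2/4 + 4*c - 3/4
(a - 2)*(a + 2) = a^2 - 4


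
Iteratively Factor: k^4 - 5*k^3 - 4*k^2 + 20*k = (k - 5)*(k^3 - 4*k) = k*(k - 5)*(k^2 - 4) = k*(k - 5)*(k + 2)*(k - 2)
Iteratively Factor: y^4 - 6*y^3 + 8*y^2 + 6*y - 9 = (y - 3)*(y^3 - 3*y^2 - y + 3) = (y - 3)*(y - 1)*(y^2 - 2*y - 3) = (y - 3)^2*(y - 1)*(y + 1)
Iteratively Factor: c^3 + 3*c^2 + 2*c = (c)*(c^2 + 3*c + 2) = c*(c + 2)*(c + 1)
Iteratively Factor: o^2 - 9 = (o - 3)*(o + 3)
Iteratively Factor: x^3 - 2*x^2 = (x)*(x^2 - 2*x) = x*(x - 2)*(x)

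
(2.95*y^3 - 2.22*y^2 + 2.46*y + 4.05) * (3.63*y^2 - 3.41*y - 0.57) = 10.7085*y^5 - 18.1181*y^4 + 14.8185*y^3 + 7.5783*y^2 - 15.2127*y - 2.3085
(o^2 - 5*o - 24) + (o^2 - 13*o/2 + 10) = 2*o^2 - 23*o/2 - 14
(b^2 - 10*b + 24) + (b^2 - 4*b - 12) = 2*b^2 - 14*b + 12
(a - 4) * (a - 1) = a^2 - 5*a + 4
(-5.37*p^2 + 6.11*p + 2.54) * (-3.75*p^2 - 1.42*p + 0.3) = 20.1375*p^4 - 15.2871*p^3 - 19.8122*p^2 - 1.7738*p + 0.762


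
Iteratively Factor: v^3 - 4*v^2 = (v - 4)*(v^2) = v*(v - 4)*(v)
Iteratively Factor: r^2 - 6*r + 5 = (r - 1)*(r - 5)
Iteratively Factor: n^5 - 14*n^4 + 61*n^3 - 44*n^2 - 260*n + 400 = (n - 2)*(n^4 - 12*n^3 + 37*n^2 + 30*n - 200) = (n - 2)*(n + 2)*(n^3 - 14*n^2 + 65*n - 100) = (n - 5)*(n - 2)*(n + 2)*(n^2 - 9*n + 20) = (n - 5)*(n - 4)*(n - 2)*(n + 2)*(n - 5)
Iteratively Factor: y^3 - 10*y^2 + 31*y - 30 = (y - 5)*(y^2 - 5*y + 6) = (y - 5)*(y - 3)*(y - 2)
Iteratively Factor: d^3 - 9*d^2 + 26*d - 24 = (d - 4)*(d^2 - 5*d + 6) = (d - 4)*(d - 2)*(d - 3)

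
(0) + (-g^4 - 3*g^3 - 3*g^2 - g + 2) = -g^4 - 3*g^3 - 3*g^2 - g + 2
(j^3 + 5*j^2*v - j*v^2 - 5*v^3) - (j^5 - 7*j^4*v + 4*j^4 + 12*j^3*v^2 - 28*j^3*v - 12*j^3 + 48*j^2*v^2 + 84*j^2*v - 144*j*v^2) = -j^5 + 7*j^4*v - 4*j^4 - 12*j^3*v^2 + 28*j^3*v + 13*j^3 - 48*j^2*v^2 - 79*j^2*v + 143*j*v^2 - 5*v^3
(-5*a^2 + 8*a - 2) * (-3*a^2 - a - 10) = 15*a^4 - 19*a^3 + 48*a^2 - 78*a + 20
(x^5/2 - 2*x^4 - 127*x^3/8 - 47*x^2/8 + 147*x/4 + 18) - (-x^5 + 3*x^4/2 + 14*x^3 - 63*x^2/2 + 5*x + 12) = 3*x^5/2 - 7*x^4/2 - 239*x^3/8 + 205*x^2/8 + 127*x/4 + 6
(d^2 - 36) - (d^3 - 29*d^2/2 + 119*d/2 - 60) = -d^3 + 31*d^2/2 - 119*d/2 + 24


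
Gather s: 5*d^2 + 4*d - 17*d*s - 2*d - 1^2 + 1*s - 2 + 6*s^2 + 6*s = 5*d^2 + 2*d + 6*s^2 + s*(7 - 17*d) - 3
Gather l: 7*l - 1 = 7*l - 1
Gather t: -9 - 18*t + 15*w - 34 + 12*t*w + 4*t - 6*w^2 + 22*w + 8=t*(12*w - 14) - 6*w^2 + 37*w - 35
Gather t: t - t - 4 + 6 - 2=0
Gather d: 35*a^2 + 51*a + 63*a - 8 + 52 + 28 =35*a^2 + 114*a + 72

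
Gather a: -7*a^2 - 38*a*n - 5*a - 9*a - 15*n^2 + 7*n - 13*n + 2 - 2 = -7*a^2 + a*(-38*n - 14) - 15*n^2 - 6*n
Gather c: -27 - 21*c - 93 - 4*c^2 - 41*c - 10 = -4*c^2 - 62*c - 130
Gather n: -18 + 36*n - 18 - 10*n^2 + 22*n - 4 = -10*n^2 + 58*n - 40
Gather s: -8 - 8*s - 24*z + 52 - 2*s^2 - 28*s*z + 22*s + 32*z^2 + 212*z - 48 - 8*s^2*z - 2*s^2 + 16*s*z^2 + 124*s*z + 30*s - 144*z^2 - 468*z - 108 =s^2*(-8*z - 4) + s*(16*z^2 + 96*z + 44) - 112*z^2 - 280*z - 112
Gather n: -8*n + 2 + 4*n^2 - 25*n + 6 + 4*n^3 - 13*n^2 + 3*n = 4*n^3 - 9*n^2 - 30*n + 8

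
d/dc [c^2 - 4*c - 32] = 2*c - 4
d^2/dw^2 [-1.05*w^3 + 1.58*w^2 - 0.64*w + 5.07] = 3.16 - 6.3*w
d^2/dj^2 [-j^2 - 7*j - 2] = -2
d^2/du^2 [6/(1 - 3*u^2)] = 36*(-9*u^2 - 1)/(3*u^2 - 1)^3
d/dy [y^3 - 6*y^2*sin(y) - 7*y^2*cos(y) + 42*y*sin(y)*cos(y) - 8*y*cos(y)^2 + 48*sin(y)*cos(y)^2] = 7*y^2*sin(y) - 6*y^2*cos(y) + 3*y^2 - 12*y*sin(y) + 8*y*sin(2*y) - 14*y*cos(y) + 42*y*cos(2*y) + 21*sin(2*y) + 12*cos(y) - 4*cos(2*y) + 36*cos(3*y) - 4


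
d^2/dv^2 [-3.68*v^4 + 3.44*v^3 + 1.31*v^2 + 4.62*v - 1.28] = -44.16*v^2 + 20.64*v + 2.62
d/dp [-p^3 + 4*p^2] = p*(8 - 3*p)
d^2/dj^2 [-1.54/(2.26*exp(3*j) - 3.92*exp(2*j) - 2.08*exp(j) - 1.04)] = (1.54*(-13.56*exp(2*j) + 15.68*exp(j) + 4.16)*(-6.78*exp(2*j) + 7.84*exp(j) + 2.08)*exp(j) + (31.3236*exp(2*j) - 24.1472*exp(j) - 3.2032)*(-2.26*exp(3*j) + 3.92*exp(2*j) + 2.08*exp(j) + 1.04))*exp(j)/(-2.26*exp(3*j) + 3.92*exp(2*j) + 2.08*exp(j) + 1.04)^3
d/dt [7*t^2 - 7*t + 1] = 14*t - 7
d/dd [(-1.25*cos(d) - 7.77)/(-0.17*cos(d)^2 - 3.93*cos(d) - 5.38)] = (0.2125*cos(d)^2 + 2.6418*cos(d) + 23.8111)*sin(d)/(0.0289*cos(d)^4 + 1.3362*cos(d)^3 + 17.2741*cos(d)^2 + 42.2868*cos(d) + 28.9444)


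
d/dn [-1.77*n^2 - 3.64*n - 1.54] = -3.54*n - 3.64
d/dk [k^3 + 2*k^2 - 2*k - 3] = 3*k^2 + 4*k - 2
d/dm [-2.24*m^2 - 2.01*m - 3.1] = -4.48*m - 2.01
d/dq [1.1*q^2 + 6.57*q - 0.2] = 2.2*q + 6.57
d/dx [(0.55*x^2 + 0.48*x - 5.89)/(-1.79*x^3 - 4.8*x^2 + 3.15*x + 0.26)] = (0.9845*x^4 + 1.7184*x^3 - 27.5928*x^2 - 56.258*x + 18.6783)/(3.2041*x^6 + 17.184*x^5 + 11.763*x^4 - 31.1708*x^3 + 7.4265*x^2 + 1.638*x + 0.0676)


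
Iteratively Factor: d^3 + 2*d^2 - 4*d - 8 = (d - 2)*(d^2 + 4*d + 4) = (d - 2)*(d + 2)*(d + 2)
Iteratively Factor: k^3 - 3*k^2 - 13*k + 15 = (k - 5)*(k^2 + 2*k - 3) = (k - 5)*(k - 1)*(k + 3)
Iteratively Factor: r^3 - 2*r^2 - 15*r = (r + 3)*(r^2 - 5*r) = (r - 5)*(r + 3)*(r)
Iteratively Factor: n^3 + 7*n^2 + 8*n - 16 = (n + 4)*(n^2 + 3*n - 4) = (n - 1)*(n + 4)*(n + 4)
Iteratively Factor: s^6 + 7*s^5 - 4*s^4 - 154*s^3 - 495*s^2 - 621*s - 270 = (s + 3)*(s^5 + 4*s^4 - 16*s^3 - 106*s^2 - 177*s - 90) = (s - 5)*(s + 3)*(s^4 + 9*s^3 + 29*s^2 + 39*s + 18) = (s - 5)*(s + 2)*(s + 3)*(s^3 + 7*s^2 + 15*s + 9) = (s - 5)*(s + 1)*(s + 2)*(s + 3)*(s^2 + 6*s + 9) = (s - 5)*(s + 1)*(s + 2)*(s + 3)^2*(s + 3)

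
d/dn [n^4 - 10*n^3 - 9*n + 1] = 4*n^3 - 30*n^2 - 9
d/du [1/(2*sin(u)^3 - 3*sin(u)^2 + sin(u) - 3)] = (-6*sin(u)^2 + 6*sin(u) - 1)*cos(u)/(2*sin(u)^3 - 3*sin(u)^2 + sin(u) - 3)^2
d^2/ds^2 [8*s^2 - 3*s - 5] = 16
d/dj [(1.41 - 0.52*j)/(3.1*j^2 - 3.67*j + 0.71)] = (1.612*j^2 - 8.742*j + 4.8055)/(9.61*j^4 - 22.754*j^3 + 17.8709*j^2 - 5.2114*j + 0.5041)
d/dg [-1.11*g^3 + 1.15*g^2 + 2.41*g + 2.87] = -3.33*g^2 + 2.3*g + 2.41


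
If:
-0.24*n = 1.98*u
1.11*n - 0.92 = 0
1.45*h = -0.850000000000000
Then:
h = -0.59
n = 0.83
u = -0.10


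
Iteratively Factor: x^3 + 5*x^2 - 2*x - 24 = (x - 2)*(x^2 + 7*x + 12) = (x - 2)*(x + 4)*(x + 3)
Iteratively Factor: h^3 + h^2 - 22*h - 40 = (h - 5)*(h^2 + 6*h + 8) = (h - 5)*(h + 2)*(h + 4)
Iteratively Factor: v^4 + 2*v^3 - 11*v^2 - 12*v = (v + 4)*(v^3 - 2*v^2 - 3*v) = v*(v + 4)*(v^2 - 2*v - 3) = v*(v + 1)*(v + 4)*(v - 3)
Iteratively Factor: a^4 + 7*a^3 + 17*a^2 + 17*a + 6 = (a + 2)*(a^3 + 5*a^2 + 7*a + 3) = (a + 1)*(a + 2)*(a^2 + 4*a + 3) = (a + 1)*(a + 2)*(a + 3)*(a + 1)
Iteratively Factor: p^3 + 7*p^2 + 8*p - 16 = (p + 4)*(p^2 + 3*p - 4) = (p - 1)*(p + 4)*(p + 4)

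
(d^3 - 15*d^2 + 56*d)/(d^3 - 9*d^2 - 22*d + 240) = d*(d - 7)/(d^2 - d - 30)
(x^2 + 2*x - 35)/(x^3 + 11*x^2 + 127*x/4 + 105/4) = 4*(x - 5)/(4*x^2 + 16*x + 15)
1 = 1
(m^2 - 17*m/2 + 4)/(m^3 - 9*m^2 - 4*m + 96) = (m - 1/2)/(m^2 - m - 12)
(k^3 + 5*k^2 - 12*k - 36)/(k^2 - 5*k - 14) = (k^2 + 3*k - 18)/(k - 7)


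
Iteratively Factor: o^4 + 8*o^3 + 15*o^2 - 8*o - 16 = (o - 1)*(o^3 + 9*o^2 + 24*o + 16) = (o - 1)*(o + 1)*(o^2 + 8*o + 16) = (o - 1)*(o + 1)*(o + 4)*(o + 4)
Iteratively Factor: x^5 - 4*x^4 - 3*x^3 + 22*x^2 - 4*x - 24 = (x - 2)*(x^4 - 2*x^3 - 7*x^2 + 8*x + 12) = (x - 3)*(x - 2)*(x^3 + x^2 - 4*x - 4) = (x - 3)*(x - 2)^2*(x^2 + 3*x + 2) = (x - 3)*(x - 2)^2*(x + 1)*(x + 2)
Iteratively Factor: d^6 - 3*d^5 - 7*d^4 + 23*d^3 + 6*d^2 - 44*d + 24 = (d + 2)*(d^5 - 5*d^4 + 3*d^3 + 17*d^2 - 28*d + 12) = (d - 1)*(d + 2)*(d^4 - 4*d^3 - d^2 + 16*d - 12) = (d - 1)*(d + 2)^2*(d^3 - 6*d^2 + 11*d - 6) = (d - 3)*(d - 1)*(d + 2)^2*(d^2 - 3*d + 2) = (d - 3)*(d - 1)^2*(d + 2)^2*(d - 2)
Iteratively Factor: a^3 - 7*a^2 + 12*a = (a - 3)*(a^2 - 4*a) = a*(a - 3)*(a - 4)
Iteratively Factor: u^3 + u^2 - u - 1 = (u - 1)*(u^2 + 2*u + 1) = (u - 1)*(u + 1)*(u + 1)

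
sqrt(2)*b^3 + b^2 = b^2*(sqrt(2)*b + 1)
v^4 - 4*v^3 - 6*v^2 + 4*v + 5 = (v - 5)*(v - 1)*(v + 1)^2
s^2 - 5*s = s*(s - 5)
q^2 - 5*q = q*(q - 5)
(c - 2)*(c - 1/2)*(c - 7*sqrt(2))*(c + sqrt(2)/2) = c^4 - 13*sqrt(2)*c^3/2 - 5*c^3/2 - 6*c^2 + 65*sqrt(2)*c^2/4 - 13*sqrt(2)*c/2 + 35*c/2 - 7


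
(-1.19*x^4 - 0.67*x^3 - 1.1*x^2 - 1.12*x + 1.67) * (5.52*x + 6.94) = -6.5688*x^5 - 11.957*x^4 - 10.7218*x^3 - 13.8164*x^2 + 1.4456*x + 11.5898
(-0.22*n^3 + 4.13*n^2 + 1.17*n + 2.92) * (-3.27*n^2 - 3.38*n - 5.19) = 0.7194*n^5 - 12.7615*n^4 - 16.6435*n^3 - 34.9377*n^2 - 15.9419*n - 15.1548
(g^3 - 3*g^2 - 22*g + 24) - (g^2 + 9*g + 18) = g^3 - 4*g^2 - 31*g + 6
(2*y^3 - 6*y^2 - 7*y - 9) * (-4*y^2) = -8*y^5 + 24*y^4 + 28*y^3 + 36*y^2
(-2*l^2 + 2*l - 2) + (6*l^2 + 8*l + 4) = 4*l^2 + 10*l + 2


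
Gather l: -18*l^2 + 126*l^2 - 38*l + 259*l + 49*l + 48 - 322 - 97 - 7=108*l^2 + 270*l - 378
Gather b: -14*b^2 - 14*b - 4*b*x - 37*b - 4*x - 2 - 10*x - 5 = -14*b^2 + b*(-4*x - 51) - 14*x - 7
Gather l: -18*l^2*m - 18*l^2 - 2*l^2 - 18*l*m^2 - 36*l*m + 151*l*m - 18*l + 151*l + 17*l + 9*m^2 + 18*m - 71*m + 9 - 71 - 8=l^2*(-18*m - 20) + l*(-18*m^2 + 115*m + 150) + 9*m^2 - 53*m - 70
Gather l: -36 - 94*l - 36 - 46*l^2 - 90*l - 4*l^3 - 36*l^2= -4*l^3 - 82*l^2 - 184*l - 72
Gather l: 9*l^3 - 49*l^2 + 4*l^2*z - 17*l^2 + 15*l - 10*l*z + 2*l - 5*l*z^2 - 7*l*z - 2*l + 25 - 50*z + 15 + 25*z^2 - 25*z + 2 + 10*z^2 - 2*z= 9*l^3 + l^2*(4*z - 66) + l*(-5*z^2 - 17*z + 15) + 35*z^2 - 77*z + 42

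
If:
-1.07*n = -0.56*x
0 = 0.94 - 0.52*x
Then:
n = 0.95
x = 1.81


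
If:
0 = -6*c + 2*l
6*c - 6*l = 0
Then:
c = 0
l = 0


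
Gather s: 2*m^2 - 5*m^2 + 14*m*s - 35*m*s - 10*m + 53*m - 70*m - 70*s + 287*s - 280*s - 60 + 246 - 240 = -3*m^2 - 27*m + s*(-21*m - 63) - 54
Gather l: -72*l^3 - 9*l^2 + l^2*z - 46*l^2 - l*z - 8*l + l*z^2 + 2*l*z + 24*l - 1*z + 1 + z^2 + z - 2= -72*l^3 + l^2*(z - 55) + l*(z^2 + z + 16) + z^2 - 1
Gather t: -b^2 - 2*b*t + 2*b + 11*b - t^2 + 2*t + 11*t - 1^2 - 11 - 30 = -b^2 + 13*b - t^2 + t*(13 - 2*b) - 42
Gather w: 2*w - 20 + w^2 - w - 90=w^2 + w - 110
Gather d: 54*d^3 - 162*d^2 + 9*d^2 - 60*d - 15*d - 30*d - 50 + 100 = 54*d^3 - 153*d^2 - 105*d + 50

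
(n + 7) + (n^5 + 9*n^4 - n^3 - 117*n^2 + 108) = n^5 + 9*n^4 - n^3 - 117*n^2 + n + 115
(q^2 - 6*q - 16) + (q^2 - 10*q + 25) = 2*q^2 - 16*q + 9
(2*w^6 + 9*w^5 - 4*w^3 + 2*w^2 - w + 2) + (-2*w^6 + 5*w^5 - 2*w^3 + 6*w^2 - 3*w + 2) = 14*w^5 - 6*w^3 + 8*w^2 - 4*w + 4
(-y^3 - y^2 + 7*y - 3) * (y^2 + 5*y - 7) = -y^5 - 6*y^4 + 9*y^3 + 39*y^2 - 64*y + 21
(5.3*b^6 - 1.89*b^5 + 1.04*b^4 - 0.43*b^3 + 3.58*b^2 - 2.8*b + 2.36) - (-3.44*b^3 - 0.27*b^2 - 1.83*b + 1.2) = 5.3*b^6 - 1.89*b^5 + 1.04*b^4 + 3.01*b^3 + 3.85*b^2 - 0.97*b + 1.16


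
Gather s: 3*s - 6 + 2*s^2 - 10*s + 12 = 2*s^2 - 7*s + 6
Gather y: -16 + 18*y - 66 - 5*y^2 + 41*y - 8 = -5*y^2 + 59*y - 90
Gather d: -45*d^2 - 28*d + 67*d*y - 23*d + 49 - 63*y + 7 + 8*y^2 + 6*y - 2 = -45*d^2 + d*(67*y - 51) + 8*y^2 - 57*y + 54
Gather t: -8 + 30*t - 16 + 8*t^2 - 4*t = 8*t^2 + 26*t - 24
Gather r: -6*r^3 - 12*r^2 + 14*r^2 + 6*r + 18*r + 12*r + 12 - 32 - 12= -6*r^3 + 2*r^2 + 36*r - 32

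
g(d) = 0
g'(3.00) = 0.00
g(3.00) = 0.00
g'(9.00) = 0.00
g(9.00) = 0.00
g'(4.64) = 0.00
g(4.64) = 0.00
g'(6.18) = 0.00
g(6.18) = 0.00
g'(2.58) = 0.00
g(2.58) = 0.00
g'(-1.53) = 0.00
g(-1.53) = 0.00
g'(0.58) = 0.00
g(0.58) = 0.00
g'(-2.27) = 0.00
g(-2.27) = 0.00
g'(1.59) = 0.00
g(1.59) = 0.00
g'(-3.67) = 0.00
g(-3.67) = 0.00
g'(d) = 0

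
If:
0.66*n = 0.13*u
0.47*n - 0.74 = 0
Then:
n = 1.57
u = 7.99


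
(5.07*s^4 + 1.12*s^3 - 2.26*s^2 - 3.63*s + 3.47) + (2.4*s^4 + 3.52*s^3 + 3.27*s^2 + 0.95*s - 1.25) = 7.47*s^4 + 4.64*s^3 + 1.01*s^2 - 2.68*s + 2.22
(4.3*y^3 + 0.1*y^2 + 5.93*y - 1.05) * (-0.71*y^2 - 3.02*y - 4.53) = -3.053*y^5 - 13.057*y^4 - 23.9913*y^3 - 17.6161*y^2 - 23.6919*y + 4.7565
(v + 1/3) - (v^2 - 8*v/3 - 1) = -v^2 + 11*v/3 + 4/3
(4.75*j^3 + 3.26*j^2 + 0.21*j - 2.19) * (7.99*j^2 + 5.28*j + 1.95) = 37.9525*j^5 + 51.1274*j^4 + 28.1532*j^3 - 10.0323*j^2 - 11.1537*j - 4.2705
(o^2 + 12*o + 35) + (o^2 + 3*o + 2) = 2*o^2 + 15*o + 37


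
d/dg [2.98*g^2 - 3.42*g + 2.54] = 5.96*g - 3.42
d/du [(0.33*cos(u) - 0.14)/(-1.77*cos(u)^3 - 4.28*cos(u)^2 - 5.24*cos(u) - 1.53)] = (-1.1682*cos(u)^3 - 0.669*cos(u)^2 + 1.1984*cos(u) + 1.2385)*sin(u)/(3.1329*cos(u)^6 + 15.1512*cos(u)^5 + 36.868*cos(u)^4 + 50.2706*cos(u)^3 + 40.5544*cos(u)^2 + 16.0344*cos(u) + 2.3409)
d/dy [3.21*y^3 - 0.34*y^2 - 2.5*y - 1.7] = 9.63*y^2 - 0.68*y - 2.5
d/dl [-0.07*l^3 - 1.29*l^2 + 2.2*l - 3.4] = -0.21*l^2 - 2.58*l + 2.2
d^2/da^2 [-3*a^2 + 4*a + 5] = -6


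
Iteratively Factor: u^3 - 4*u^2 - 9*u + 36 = (u - 4)*(u^2 - 9) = (u - 4)*(u - 3)*(u + 3)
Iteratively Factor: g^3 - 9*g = (g + 3)*(g^2 - 3*g) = (g - 3)*(g + 3)*(g)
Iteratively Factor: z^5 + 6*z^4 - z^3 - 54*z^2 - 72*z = (z)*(z^4 + 6*z^3 - z^2 - 54*z - 72) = z*(z + 2)*(z^3 + 4*z^2 - 9*z - 36) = z*(z - 3)*(z + 2)*(z^2 + 7*z + 12) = z*(z - 3)*(z + 2)*(z + 3)*(z + 4)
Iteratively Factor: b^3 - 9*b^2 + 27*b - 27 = (b - 3)*(b^2 - 6*b + 9) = (b - 3)^2*(b - 3)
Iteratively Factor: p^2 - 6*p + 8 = (p - 4)*(p - 2)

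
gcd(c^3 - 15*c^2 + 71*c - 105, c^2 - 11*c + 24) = c - 3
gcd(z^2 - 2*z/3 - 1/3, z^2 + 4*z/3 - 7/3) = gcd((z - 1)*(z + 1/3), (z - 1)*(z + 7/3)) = z - 1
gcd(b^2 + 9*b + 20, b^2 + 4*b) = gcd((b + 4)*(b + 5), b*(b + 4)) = b + 4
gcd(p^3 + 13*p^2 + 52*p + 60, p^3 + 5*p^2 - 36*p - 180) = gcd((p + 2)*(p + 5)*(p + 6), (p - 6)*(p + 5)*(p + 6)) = p^2 + 11*p + 30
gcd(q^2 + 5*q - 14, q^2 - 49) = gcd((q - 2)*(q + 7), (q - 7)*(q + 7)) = q + 7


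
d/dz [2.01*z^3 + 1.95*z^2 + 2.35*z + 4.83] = 6.03*z^2 + 3.9*z + 2.35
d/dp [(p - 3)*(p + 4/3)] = 2*p - 5/3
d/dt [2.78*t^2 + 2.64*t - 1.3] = 5.56*t + 2.64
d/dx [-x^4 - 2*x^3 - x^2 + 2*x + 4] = -4*x^3 - 6*x^2 - 2*x + 2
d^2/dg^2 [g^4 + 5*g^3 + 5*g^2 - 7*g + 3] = 12*g^2 + 30*g + 10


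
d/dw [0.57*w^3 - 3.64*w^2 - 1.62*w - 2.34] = 1.71*w^2 - 7.28*w - 1.62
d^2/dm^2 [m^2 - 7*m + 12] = 2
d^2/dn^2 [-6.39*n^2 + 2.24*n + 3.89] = -12.7800000000000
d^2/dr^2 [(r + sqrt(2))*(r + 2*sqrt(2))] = 2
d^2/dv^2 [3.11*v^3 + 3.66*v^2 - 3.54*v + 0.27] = 18.66*v + 7.32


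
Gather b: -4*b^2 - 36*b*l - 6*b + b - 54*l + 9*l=-4*b^2 + b*(-36*l - 5) - 45*l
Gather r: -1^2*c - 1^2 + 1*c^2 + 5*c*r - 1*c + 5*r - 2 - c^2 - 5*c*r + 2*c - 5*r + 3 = 0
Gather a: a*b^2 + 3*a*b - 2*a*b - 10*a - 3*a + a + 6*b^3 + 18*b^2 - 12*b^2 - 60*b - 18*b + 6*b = a*(b^2 + b - 12) + 6*b^3 + 6*b^2 - 72*b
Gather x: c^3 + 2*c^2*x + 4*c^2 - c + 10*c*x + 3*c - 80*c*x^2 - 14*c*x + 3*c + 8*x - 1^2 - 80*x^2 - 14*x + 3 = c^3 + 4*c^2 + 5*c + x^2*(-80*c - 80) + x*(2*c^2 - 4*c - 6) + 2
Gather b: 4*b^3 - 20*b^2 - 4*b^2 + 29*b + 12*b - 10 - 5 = 4*b^3 - 24*b^2 + 41*b - 15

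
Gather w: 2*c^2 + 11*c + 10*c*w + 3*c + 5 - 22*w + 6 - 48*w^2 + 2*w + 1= 2*c^2 + 14*c - 48*w^2 + w*(10*c - 20) + 12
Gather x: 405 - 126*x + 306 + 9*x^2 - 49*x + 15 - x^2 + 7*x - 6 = 8*x^2 - 168*x + 720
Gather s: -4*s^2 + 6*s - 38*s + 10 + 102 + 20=-4*s^2 - 32*s + 132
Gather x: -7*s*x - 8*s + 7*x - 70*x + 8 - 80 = -8*s + x*(-7*s - 63) - 72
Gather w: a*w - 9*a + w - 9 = -9*a + w*(a + 1) - 9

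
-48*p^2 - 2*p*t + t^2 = (-8*p + t)*(6*p + t)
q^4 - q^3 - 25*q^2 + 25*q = q*(q - 5)*(q - 1)*(q + 5)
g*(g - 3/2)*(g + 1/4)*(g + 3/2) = g^4 + g^3/4 - 9*g^2/4 - 9*g/16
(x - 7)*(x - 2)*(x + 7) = x^3 - 2*x^2 - 49*x + 98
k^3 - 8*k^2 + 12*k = k*(k - 6)*(k - 2)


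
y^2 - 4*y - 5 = (y - 5)*(y + 1)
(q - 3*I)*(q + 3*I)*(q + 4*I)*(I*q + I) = I*q^4 - 4*q^3 + I*q^3 - 4*q^2 + 9*I*q^2 - 36*q + 9*I*q - 36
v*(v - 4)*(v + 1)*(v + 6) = v^4 + 3*v^3 - 22*v^2 - 24*v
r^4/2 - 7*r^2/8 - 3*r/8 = r*(r/2 + 1/2)*(r - 3/2)*(r + 1/2)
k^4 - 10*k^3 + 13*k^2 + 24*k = k*(k - 8)*(k - 3)*(k + 1)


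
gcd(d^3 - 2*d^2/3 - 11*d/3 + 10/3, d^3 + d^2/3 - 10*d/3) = d^2 + d/3 - 10/3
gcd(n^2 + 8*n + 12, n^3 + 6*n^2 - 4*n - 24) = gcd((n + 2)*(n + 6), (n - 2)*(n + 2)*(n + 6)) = n^2 + 8*n + 12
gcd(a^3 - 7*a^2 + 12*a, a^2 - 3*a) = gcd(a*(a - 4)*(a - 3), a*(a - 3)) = a^2 - 3*a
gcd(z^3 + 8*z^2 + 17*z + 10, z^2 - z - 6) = z + 2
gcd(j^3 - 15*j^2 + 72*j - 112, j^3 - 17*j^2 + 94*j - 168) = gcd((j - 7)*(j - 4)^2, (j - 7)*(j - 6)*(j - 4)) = j^2 - 11*j + 28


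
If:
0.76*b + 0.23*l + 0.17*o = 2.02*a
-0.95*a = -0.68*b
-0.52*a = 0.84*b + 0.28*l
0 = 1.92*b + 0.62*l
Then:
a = 0.00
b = 0.00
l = 0.00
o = 0.00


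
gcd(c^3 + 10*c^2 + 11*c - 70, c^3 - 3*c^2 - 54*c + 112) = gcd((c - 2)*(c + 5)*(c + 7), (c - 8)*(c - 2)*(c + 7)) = c^2 + 5*c - 14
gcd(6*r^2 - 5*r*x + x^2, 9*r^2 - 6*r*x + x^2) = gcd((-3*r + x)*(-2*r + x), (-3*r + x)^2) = -3*r + x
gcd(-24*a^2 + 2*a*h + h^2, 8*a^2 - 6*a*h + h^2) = 4*a - h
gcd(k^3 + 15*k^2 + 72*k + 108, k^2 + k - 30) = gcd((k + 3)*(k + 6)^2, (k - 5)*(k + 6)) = k + 6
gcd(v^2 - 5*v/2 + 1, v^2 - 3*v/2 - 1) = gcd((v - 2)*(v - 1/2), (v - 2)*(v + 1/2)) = v - 2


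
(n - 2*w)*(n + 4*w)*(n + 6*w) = n^3 + 8*n^2*w + 4*n*w^2 - 48*w^3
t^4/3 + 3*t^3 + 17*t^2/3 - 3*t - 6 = (t/3 + 1)*(t - 1)*(t + 1)*(t + 6)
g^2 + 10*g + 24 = (g + 4)*(g + 6)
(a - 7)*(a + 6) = a^2 - a - 42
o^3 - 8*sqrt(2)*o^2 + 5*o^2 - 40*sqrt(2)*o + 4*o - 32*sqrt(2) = (o + 1)*(o + 4)*(o - 8*sqrt(2))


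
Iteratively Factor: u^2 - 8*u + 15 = (u - 3)*(u - 5)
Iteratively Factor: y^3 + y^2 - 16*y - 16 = (y - 4)*(y^2 + 5*y + 4) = (y - 4)*(y + 1)*(y + 4)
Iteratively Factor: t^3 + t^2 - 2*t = (t - 1)*(t^2 + 2*t) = (t - 1)*(t + 2)*(t)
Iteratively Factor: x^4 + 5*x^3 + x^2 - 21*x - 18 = (x + 3)*(x^3 + 2*x^2 - 5*x - 6) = (x + 3)^2*(x^2 - x - 2) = (x + 1)*(x + 3)^2*(x - 2)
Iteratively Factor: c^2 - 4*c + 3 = (c - 3)*(c - 1)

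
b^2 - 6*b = b*(b - 6)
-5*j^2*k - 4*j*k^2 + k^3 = k*(-5*j + k)*(j + k)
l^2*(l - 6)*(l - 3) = l^4 - 9*l^3 + 18*l^2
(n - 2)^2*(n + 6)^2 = n^4 + 8*n^3 - 8*n^2 - 96*n + 144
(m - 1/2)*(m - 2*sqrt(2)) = m^2 - 2*sqrt(2)*m - m/2 + sqrt(2)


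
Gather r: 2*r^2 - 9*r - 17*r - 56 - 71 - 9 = 2*r^2 - 26*r - 136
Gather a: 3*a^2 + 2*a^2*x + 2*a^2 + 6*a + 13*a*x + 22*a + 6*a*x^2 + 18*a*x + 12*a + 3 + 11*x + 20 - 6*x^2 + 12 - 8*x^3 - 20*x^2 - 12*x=a^2*(2*x + 5) + a*(6*x^2 + 31*x + 40) - 8*x^3 - 26*x^2 - x + 35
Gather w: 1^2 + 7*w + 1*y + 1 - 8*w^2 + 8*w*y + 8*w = -8*w^2 + w*(8*y + 15) + y + 2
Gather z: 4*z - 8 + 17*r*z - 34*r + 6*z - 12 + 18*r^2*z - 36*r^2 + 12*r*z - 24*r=-36*r^2 - 58*r + z*(18*r^2 + 29*r + 10) - 20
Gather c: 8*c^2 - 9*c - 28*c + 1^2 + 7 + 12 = 8*c^2 - 37*c + 20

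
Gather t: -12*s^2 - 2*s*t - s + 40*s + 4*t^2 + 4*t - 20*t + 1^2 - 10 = -12*s^2 + 39*s + 4*t^2 + t*(-2*s - 16) - 9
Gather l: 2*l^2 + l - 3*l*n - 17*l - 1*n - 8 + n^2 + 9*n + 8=2*l^2 + l*(-3*n - 16) + n^2 + 8*n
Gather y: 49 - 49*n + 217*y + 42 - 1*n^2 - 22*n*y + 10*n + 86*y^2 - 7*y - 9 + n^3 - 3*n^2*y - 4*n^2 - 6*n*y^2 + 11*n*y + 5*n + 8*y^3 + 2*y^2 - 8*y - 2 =n^3 - 5*n^2 - 34*n + 8*y^3 + y^2*(88 - 6*n) + y*(-3*n^2 - 11*n + 202) + 80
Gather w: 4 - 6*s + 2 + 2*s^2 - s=2*s^2 - 7*s + 6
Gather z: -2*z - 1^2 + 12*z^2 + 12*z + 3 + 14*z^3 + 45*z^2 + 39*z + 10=14*z^3 + 57*z^2 + 49*z + 12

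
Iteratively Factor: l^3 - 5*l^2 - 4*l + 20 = (l + 2)*(l^2 - 7*l + 10) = (l - 5)*(l + 2)*(l - 2)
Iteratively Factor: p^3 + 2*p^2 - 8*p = (p - 2)*(p^2 + 4*p) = (p - 2)*(p + 4)*(p)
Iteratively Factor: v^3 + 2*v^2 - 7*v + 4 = (v - 1)*(v^2 + 3*v - 4) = (v - 1)*(v + 4)*(v - 1)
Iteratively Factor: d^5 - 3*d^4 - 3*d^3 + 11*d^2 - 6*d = (d - 3)*(d^4 - 3*d^2 + 2*d) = (d - 3)*(d + 2)*(d^3 - 2*d^2 + d) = d*(d - 3)*(d + 2)*(d^2 - 2*d + 1) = d*(d - 3)*(d - 1)*(d + 2)*(d - 1)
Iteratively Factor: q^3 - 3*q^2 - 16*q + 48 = (q - 4)*(q^2 + q - 12) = (q - 4)*(q + 4)*(q - 3)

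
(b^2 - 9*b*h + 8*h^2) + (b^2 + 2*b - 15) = 2*b^2 - 9*b*h + 2*b + 8*h^2 - 15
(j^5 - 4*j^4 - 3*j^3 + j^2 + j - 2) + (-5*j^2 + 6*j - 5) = j^5 - 4*j^4 - 3*j^3 - 4*j^2 + 7*j - 7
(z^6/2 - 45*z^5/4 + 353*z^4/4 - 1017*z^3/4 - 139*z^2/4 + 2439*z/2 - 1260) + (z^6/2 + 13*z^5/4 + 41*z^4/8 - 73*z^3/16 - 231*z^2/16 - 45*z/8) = z^6 - 8*z^5 + 747*z^4/8 - 4141*z^3/16 - 787*z^2/16 + 9711*z/8 - 1260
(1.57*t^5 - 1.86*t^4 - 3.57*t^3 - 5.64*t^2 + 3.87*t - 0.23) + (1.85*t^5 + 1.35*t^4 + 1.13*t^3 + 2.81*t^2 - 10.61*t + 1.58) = 3.42*t^5 - 0.51*t^4 - 2.44*t^3 - 2.83*t^2 - 6.74*t + 1.35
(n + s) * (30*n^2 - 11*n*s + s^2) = 30*n^3 + 19*n^2*s - 10*n*s^2 + s^3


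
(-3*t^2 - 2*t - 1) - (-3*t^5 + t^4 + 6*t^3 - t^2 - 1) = 3*t^5 - t^4 - 6*t^3 - 2*t^2 - 2*t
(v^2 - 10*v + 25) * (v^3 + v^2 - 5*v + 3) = v^5 - 9*v^4 + 10*v^3 + 78*v^2 - 155*v + 75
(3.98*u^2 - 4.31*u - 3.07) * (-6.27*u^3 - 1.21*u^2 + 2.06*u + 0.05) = -24.9546*u^5 + 22.2079*u^4 + 32.6628*u^3 - 4.9649*u^2 - 6.5397*u - 0.1535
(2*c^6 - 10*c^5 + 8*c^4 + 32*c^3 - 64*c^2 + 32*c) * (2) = 4*c^6 - 20*c^5 + 16*c^4 + 64*c^3 - 128*c^2 + 64*c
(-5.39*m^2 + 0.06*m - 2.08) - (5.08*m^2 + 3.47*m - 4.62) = -10.47*m^2 - 3.41*m + 2.54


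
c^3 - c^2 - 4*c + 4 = (c - 2)*(c - 1)*(c + 2)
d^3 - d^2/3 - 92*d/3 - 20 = (d - 6)*(d + 2/3)*(d + 5)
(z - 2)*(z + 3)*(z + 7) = z^3 + 8*z^2 + z - 42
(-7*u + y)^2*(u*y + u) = 49*u^3*y + 49*u^3 - 14*u^2*y^2 - 14*u^2*y + u*y^3 + u*y^2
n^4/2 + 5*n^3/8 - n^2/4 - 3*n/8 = n*(n/2 + 1/2)*(n - 3/4)*(n + 1)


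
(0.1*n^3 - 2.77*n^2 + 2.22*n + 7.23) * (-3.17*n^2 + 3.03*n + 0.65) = -0.317*n^5 + 9.0839*n^4 - 15.3655*n^3 - 17.993*n^2 + 23.3499*n + 4.6995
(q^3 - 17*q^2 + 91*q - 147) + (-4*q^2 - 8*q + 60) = q^3 - 21*q^2 + 83*q - 87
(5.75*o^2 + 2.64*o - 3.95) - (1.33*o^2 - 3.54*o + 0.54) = 4.42*o^2 + 6.18*o - 4.49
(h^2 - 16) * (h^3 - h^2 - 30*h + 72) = h^5 - h^4 - 46*h^3 + 88*h^2 + 480*h - 1152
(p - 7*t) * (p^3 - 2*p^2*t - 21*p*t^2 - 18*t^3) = p^4 - 9*p^3*t - 7*p^2*t^2 + 129*p*t^3 + 126*t^4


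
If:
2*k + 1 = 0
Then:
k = -1/2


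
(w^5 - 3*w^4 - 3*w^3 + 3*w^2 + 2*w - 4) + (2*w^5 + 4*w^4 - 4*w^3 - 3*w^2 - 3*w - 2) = 3*w^5 + w^4 - 7*w^3 - w - 6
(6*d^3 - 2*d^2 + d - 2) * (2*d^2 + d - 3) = 12*d^5 + 2*d^4 - 18*d^3 + 3*d^2 - 5*d + 6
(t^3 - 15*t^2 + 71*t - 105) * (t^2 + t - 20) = t^5 - 14*t^4 + 36*t^3 + 266*t^2 - 1525*t + 2100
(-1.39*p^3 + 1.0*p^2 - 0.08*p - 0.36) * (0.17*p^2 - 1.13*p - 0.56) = -0.2363*p^5 + 1.7407*p^4 - 0.3652*p^3 - 0.5308*p^2 + 0.4516*p + 0.2016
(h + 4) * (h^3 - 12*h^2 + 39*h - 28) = h^4 - 8*h^3 - 9*h^2 + 128*h - 112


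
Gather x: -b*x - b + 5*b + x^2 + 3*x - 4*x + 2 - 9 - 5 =4*b + x^2 + x*(-b - 1) - 12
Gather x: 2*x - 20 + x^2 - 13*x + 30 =x^2 - 11*x + 10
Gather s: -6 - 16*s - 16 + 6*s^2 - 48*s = 6*s^2 - 64*s - 22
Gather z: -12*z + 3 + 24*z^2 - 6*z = 24*z^2 - 18*z + 3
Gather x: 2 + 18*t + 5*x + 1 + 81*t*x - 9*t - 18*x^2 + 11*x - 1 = 9*t - 18*x^2 + x*(81*t + 16) + 2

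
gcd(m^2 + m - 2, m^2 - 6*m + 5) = m - 1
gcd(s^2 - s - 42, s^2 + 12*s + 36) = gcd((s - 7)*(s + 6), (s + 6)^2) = s + 6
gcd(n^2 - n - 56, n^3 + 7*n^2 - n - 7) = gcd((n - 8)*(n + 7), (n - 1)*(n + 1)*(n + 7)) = n + 7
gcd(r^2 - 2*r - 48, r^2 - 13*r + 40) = r - 8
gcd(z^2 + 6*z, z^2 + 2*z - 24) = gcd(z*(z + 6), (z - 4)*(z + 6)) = z + 6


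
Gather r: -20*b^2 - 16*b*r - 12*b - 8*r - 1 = -20*b^2 - 12*b + r*(-16*b - 8) - 1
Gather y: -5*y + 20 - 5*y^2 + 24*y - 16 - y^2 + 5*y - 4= -6*y^2 + 24*y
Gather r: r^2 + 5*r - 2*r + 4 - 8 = r^2 + 3*r - 4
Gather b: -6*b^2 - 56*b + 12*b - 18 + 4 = -6*b^2 - 44*b - 14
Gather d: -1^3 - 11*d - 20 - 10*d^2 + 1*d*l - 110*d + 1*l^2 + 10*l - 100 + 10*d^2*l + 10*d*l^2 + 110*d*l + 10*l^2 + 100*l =d^2*(10*l - 10) + d*(10*l^2 + 111*l - 121) + 11*l^2 + 110*l - 121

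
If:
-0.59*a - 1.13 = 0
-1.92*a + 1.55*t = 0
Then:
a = -1.92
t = -2.37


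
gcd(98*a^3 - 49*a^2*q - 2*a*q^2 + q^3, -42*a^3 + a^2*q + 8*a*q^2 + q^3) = -14*a^2 + 5*a*q + q^2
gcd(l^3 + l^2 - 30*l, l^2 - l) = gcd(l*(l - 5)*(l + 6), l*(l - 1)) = l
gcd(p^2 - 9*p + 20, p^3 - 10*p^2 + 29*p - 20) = p^2 - 9*p + 20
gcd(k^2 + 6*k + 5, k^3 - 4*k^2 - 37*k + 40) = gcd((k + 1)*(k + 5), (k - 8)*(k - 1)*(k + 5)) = k + 5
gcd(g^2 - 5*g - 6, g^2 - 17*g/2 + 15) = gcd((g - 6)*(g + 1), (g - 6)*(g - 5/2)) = g - 6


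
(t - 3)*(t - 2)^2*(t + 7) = t^4 - 33*t^2 + 100*t - 84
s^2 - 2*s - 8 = (s - 4)*(s + 2)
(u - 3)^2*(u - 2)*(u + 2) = u^4 - 6*u^3 + 5*u^2 + 24*u - 36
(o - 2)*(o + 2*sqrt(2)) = o^2 - 2*o + 2*sqrt(2)*o - 4*sqrt(2)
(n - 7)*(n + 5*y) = n^2 + 5*n*y - 7*n - 35*y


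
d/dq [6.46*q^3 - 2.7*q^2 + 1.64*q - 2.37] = 19.38*q^2 - 5.4*q + 1.64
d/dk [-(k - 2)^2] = 4 - 2*k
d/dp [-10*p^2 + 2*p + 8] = 2 - 20*p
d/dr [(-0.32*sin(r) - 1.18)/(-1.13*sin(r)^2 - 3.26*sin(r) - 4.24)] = (-2.6668*sin(r) + 0.1808*cos(2*r) - 2.6708)*cos(r)/(1.13*sin(r)^2 + 3.26*sin(r) + 4.24)^2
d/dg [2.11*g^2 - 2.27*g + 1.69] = 4.22*g - 2.27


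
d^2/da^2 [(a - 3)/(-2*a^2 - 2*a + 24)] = -1/(a^3 + 12*a^2 + 48*a + 64)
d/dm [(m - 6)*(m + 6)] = 2*m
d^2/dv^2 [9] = 0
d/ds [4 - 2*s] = -2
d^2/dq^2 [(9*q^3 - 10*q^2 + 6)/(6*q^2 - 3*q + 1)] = 2*(-153*q^3 + 747*q^2 - 297*q + 8)/(216*q^6 - 324*q^5 + 270*q^4 - 135*q^3 + 45*q^2 - 9*q + 1)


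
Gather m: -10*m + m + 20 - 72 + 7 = -9*m - 45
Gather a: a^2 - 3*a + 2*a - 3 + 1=a^2 - a - 2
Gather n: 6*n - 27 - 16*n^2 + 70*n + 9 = -16*n^2 + 76*n - 18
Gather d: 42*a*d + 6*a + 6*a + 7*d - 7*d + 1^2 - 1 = 42*a*d + 12*a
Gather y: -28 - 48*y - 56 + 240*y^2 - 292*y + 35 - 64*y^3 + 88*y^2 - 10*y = -64*y^3 + 328*y^2 - 350*y - 49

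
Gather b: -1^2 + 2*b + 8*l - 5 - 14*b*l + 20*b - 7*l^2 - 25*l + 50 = b*(22 - 14*l) - 7*l^2 - 17*l + 44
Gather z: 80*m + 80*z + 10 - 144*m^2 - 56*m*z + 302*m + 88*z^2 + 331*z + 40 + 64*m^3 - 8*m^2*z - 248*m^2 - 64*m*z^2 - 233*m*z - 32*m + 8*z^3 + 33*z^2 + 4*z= 64*m^3 - 392*m^2 + 350*m + 8*z^3 + z^2*(121 - 64*m) + z*(-8*m^2 - 289*m + 415) + 50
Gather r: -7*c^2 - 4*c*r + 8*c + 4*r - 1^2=-7*c^2 + 8*c + r*(4 - 4*c) - 1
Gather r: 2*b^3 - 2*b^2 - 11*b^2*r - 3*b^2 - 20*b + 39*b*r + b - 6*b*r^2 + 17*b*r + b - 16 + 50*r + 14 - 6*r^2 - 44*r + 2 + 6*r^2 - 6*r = 2*b^3 - 5*b^2 - 6*b*r^2 - 18*b + r*(-11*b^2 + 56*b)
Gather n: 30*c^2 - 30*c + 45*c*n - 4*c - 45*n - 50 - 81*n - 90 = 30*c^2 - 34*c + n*(45*c - 126) - 140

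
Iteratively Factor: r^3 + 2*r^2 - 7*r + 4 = (r + 4)*(r^2 - 2*r + 1) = (r - 1)*(r + 4)*(r - 1)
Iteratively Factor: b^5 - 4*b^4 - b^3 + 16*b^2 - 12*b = (b)*(b^4 - 4*b^3 - b^2 + 16*b - 12) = b*(b - 1)*(b^3 - 3*b^2 - 4*b + 12) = b*(b - 1)*(b + 2)*(b^2 - 5*b + 6) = b*(b - 2)*(b - 1)*(b + 2)*(b - 3)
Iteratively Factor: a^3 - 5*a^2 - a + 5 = (a - 5)*(a^2 - 1) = (a - 5)*(a + 1)*(a - 1)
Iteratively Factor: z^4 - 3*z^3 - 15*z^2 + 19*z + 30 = (z + 1)*(z^3 - 4*z^2 - 11*z + 30) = (z - 2)*(z + 1)*(z^2 - 2*z - 15) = (z - 5)*(z - 2)*(z + 1)*(z + 3)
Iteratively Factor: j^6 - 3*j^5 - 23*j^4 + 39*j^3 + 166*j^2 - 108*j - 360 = (j - 3)*(j^5 - 23*j^3 - 30*j^2 + 76*j + 120) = (j - 3)*(j - 2)*(j^4 + 2*j^3 - 19*j^2 - 68*j - 60) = (j - 5)*(j - 3)*(j - 2)*(j^3 + 7*j^2 + 16*j + 12) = (j - 5)*(j - 3)*(j - 2)*(j + 2)*(j^2 + 5*j + 6) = (j - 5)*(j - 3)*(j - 2)*(j + 2)*(j + 3)*(j + 2)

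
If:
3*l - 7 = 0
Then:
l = 7/3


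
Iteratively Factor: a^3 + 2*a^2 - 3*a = (a + 3)*(a^2 - a) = a*(a + 3)*(a - 1)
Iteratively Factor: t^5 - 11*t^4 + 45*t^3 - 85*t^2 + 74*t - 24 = (t - 4)*(t^4 - 7*t^3 + 17*t^2 - 17*t + 6) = (t - 4)*(t - 2)*(t^3 - 5*t^2 + 7*t - 3) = (t - 4)*(t - 3)*(t - 2)*(t^2 - 2*t + 1) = (t - 4)*(t - 3)*(t - 2)*(t - 1)*(t - 1)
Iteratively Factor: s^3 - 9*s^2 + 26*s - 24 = (s - 2)*(s^2 - 7*s + 12) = (s - 3)*(s - 2)*(s - 4)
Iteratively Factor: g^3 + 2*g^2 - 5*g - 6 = (g + 1)*(g^2 + g - 6) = (g + 1)*(g + 3)*(g - 2)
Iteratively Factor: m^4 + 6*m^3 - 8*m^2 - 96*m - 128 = (m + 2)*(m^3 + 4*m^2 - 16*m - 64) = (m + 2)*(m + 4)*(m^2 - 16) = (m + 2)*(m + 4)^2*(m - 4)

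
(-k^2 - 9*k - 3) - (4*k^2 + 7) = -5*k^2 - 9*k - 10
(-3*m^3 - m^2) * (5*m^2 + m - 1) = -15*m^5 - 8*m^4 + 2*m^3 + m^2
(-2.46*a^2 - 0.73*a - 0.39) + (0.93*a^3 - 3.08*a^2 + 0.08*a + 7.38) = 0.93*a^3 - 5.54*a^2 - 0.65*a + 6.99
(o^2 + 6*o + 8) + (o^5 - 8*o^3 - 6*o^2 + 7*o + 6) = o^5 - 8*o^3 - 5*o^2 + 13*o + 14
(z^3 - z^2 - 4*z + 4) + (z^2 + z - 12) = z^3 - 3*z - 8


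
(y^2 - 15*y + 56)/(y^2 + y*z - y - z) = (y^2 - 15*y + 56)/(y^2 + y*z - y - z)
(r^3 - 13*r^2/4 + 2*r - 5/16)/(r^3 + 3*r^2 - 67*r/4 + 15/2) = (r - 1/4)/(r + 6)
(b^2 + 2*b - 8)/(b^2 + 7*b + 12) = (b - 2)/(b + 3)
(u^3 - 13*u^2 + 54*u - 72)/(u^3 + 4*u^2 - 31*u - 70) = (u^3 - 13*u^2 + 54*u - 72)/(u^3 + 4*u^2 - 31*u - 70)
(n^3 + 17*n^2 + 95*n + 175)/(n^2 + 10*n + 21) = (n^2 + 10*n + 25)/(n + 3)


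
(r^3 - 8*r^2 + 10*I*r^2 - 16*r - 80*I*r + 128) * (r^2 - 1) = r^5 - 8*r^4 + 10*I*r^4 - 17*r^3 - 80*I*r^3 + 136*r^2 - 10*I*r^2 + 16*r + 80*I*r - 128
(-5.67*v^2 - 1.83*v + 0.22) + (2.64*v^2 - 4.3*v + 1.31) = -3.03*v^2 - 6.13*v + 1.53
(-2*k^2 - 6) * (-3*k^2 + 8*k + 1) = 6*k^4 - 16*k^3 + 16*k^2 - 48*k - 6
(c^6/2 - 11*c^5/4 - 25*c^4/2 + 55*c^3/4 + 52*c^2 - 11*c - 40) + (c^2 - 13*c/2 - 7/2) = c^6/2 - 11*c^5/4 - 25*c^4/2 + 55*c^3/4 + 53*c^2 - 35*c/2 - 87/2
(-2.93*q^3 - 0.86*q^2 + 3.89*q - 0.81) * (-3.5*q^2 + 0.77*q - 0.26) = 10.255*q^5 + 0.7539*q^4 - 13.5154*q^3 + 6.0539*q^2 - 1.6351*q + 0.2106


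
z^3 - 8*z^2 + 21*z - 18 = (z - 3)^2*(z - 2)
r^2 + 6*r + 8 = (r + 2)*(r + 4)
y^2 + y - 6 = (y - 2)*(y + 3)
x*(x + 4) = x^2 + 4*x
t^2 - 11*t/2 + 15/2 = (t - 3)*(t - 5/2)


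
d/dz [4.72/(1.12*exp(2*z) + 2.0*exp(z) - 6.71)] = (-10.5728*exp(z) - 9.44)*exp(z)/(1.12*exp(2*z) + 2.0*exp(z) - 6.71)^2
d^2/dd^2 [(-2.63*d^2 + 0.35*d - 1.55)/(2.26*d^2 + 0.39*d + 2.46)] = (8.211484*d^3 + 40.229808*d^2 - 19.87218*d - 15.739746)/(11.543176*d^6 + 5.975892*d^5 + 38.725326*d^4 + 13.068783*d^3 + 42.152346*d^2 + 7.080372*d + 14.886936)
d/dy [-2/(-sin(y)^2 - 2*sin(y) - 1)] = -4*cos(y)/(sin(y) + 1)^3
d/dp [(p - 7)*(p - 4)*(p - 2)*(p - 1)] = 4*p^3 - 42*p^2 + 126*p - 106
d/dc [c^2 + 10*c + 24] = 2*c + 10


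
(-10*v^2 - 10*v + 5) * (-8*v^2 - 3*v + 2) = 80*v^4 + 110*v^3 - 30*v^2 - 35*v + 10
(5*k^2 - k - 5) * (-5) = -25*k^2 + 5*k + 25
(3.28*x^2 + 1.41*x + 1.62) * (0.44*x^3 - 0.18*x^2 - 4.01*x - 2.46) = 1.4432*x^5 + 0.03*x^4 - 12.6938*x^3 - 14.0145*x^2 - 9.9648*x - 3.9852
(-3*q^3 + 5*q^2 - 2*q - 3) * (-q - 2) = 3*q^4 + q^3 - 8*q^2 + 7*q + 6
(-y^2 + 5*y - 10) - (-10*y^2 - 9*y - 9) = 9*y^2 + 14*y - 1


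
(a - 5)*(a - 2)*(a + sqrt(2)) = a^3 - 7*a^2 + sqrt(2)*a^2 - 7*sqrt(2)*a + 10*a + 10*sqrt(2)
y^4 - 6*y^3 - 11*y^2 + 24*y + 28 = (y - 7)*(y - 2)*(y + 1)*(y + 2)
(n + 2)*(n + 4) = n^2 + 6*n + 8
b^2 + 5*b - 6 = (b - 1)*(b + 6)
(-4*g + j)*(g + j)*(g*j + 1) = -4*g^3*j - 3*g^2*j^2 - 4*g^2 + g*j^3 - 3*g*j + j^2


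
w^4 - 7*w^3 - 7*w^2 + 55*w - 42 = (w - 7)*(w - 2)*(w - 1)*(w + 3)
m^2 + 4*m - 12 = (m - 2)*(m + 6)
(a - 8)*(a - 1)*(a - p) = a^3 - a^2*p - 9*a^2 + 9*a*p + 8*a - 8*p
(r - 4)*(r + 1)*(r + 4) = r^3 + r^2 - 16*r - 16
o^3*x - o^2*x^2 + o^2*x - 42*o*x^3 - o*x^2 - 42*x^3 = (o - 7*x)*(o + 6*x)*(o*x + x)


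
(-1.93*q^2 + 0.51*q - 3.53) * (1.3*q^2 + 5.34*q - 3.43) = -2.509*q^4 - 9.6432*q^3 + 4.7543*q^2 - 20.5995*q + 12.1079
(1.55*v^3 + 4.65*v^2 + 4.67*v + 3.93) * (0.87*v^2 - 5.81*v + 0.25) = 1.3485*v^5 - 4.96*v^4 - 22.5661*v^3 - 22.5511*v^2 - 21.6658*v + 0.9825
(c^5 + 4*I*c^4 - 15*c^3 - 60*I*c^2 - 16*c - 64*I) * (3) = 3*c^5 + 12*I*c^4 - 45*c^3 - 180*I*c^2 - 48*c - 192*I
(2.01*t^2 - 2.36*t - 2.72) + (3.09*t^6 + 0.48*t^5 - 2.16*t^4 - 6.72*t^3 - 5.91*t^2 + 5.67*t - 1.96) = 3.09*t^6 + 0.48*t^5 - 2.16*t^4 - 6.72*t^3 - 3.9*t^2 + 3.31*t - 4.68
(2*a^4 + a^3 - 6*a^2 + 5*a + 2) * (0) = 0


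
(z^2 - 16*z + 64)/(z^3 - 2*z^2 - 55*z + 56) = (z - 8)/(z^2 + 6*z - 7)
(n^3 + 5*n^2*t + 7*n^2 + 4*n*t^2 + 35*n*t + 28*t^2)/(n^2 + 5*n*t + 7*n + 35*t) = (n^2 + 5*n*t + 4*t^2)/(n + 5*t)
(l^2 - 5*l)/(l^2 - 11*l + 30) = l/(l - 6)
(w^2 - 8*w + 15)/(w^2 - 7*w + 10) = (w - 3)/(w - 2)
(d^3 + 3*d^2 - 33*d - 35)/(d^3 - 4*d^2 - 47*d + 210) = (d + 1)/(d - 6)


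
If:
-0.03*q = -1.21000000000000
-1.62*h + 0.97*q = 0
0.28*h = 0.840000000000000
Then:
No Solution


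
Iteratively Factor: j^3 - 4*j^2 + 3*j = (j - 3)*(j^2 - j) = j*(j - 3)*(j - 1)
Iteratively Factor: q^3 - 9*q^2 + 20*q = (q - 5)*(q^2 - 4*q) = (q - 5)*(q - 4)*(q)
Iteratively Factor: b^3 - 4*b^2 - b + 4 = (b - 1)*(b^2 - 3*b - 4) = (b - 1)*(b + 1)*(b - 4)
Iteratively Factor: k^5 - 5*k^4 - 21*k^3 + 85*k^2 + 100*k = (k)*(k^4 - 5*k^3 - 21*k^2 + 85*k + 100) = k*(k - 5)*(k^3 - 21*k - 20) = k*(k - 5)*(k + 1)*(k^2 - k - 20) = k*(k - 5)^2*(k + 1)*(k + 4)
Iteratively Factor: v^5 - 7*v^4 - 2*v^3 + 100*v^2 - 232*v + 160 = (v - 5)*(v^4 - 2*v^3 - 12*v^2 + 40*v - 32) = (v - 5)*(v - 2)*(v^3 - 12*v + 16) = (v - 5)*(v - 2)*(v + 4)*(v^2 - 4*v + 4) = (v - 5)*(v - 2)^2*(v + 4)*(v - 2)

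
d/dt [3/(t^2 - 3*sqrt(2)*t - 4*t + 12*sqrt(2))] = 3*(-2*t + 4 + 3*sqrt(2))/(t^2 - 3*sqrt(2)*t - 4*t + 12*sqrt(2))^2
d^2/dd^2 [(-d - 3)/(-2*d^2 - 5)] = 4*(8*d^2*(d + 3) - 3*(d + 1)*(2*d^2 + 5))/(2*d^2 + 5)^3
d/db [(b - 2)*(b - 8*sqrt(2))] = 2*b - 8*sqrt(2) - 2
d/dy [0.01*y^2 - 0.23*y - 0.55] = 0.02*y - 0.23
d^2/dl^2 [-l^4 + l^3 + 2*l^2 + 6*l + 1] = -12*l^2 + 6*l + 4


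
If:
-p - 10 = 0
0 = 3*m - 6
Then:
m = 2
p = -10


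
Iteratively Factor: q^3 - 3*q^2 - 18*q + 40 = (q - 2)*(q^2 - q - 20) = (q - 5)*(q - 2)*(q + 4)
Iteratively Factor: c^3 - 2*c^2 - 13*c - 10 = (c + 1)*(c^2 - 3*c - 10) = (c - 5)*(c + 1)*(c + 2)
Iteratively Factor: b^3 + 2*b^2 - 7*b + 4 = (b - 1)*(b^2 + 3*b - 4) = (b - 1)*(b + 4)*(b - 1)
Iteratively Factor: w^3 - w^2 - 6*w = (w + 2)*(w^2 - 3*w) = (w - 3)*(w + 2)*(w)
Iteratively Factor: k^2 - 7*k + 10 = (k - 5)*(k - 2)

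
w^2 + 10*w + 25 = (w + 5)^2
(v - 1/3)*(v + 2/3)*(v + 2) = v^3 + 7*v^2/3 + 4*v/9 - 4/9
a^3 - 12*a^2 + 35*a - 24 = (a - 8)*(a - 3)*(a - 1)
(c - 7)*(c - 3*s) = c^2 - 3*c*s - 7*c + 21*s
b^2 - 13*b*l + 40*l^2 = (b - 8*l)*(b - 5*l)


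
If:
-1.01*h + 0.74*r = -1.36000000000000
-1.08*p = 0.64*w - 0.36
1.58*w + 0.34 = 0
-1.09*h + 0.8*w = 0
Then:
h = -0.16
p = 0.46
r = -2.05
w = -0.22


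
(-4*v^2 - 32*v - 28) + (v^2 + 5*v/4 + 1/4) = -3*v^2 - 123*v/4 - 111/4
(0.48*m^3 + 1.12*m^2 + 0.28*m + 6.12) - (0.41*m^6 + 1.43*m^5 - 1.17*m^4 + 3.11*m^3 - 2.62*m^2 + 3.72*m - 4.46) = -0.41*m^6 - 1.43*m^5 + 1.17*m^4 - 2.63*m^3 + 3.74*m^2 - 3.44*m + 10.58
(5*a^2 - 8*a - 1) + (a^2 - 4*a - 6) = 6*a^2 - 12*a - 7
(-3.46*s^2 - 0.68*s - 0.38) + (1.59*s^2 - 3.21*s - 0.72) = -1.87*s^2 - 3.89*s - 1.1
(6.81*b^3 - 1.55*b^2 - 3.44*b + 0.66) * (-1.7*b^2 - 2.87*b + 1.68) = -11.577*b^5 - 16.9097*b^4 + 21.7373*b^3 + 6.1468*b^2 - 7.6734*b + 1.1088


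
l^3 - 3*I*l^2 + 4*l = l*(l - 4*I)*(l + I)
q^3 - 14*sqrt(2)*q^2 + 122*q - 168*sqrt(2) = (q - 7*sqrt(2))*(q - 4*sqrt(2))*(q - 3*sqrt(2))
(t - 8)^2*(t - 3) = t^3 - 19*t^2 + 112*t - 192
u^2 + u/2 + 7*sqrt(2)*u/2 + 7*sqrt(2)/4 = (u + 1/2)*(u + 7*sqrt(2)/2)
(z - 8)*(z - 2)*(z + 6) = z^3 - 4*z^2 - 44*z + 96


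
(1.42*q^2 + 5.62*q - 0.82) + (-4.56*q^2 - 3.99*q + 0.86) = -3.14*q^2 + 1.63*q + 0.04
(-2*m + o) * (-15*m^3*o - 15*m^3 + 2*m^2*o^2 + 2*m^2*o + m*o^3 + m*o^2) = 30*m^4*o + 30*m^4 - 19*m^3*o^2 - 19*m^3*o + m*o^4 + m*o^3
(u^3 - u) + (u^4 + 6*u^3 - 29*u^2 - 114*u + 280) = u^4 + 7*u^3 - 29*u^2 - 115*u + 280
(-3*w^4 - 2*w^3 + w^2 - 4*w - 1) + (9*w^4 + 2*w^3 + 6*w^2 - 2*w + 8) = 6*w^4 + 7*w^2 - 6*w + 7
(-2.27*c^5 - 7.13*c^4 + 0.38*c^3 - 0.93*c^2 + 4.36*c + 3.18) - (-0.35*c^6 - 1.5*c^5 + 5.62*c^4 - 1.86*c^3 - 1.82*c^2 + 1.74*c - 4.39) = 0.35*c^6 - 0.77*c^5 - 12.75*c^4 + 2.24*c^3 + 0.89*c^2 + 2.62*c + 7.57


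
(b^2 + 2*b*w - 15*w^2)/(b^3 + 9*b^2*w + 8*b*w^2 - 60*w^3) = (-b + 3*w)/(-b^2 - 4*b*w + 12*w^2)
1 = 1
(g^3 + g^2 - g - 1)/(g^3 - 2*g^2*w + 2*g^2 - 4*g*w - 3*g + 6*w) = (-g^2 - 2*g - 1)/(-g^2 + 2*g*w - 3*g + 6*w)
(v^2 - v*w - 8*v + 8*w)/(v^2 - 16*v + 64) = (v - w)/(v - 8)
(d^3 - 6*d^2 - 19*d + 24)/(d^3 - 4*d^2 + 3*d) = (d^2 - 5*d - 24)/(d*(d - 3))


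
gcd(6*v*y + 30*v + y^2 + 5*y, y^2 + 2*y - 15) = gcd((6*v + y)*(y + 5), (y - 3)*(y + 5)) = y + 5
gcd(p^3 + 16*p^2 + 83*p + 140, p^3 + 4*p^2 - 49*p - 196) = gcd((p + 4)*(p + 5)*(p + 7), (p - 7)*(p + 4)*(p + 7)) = p^2 + 11*p + 28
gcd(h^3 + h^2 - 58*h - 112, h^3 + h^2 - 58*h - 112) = h^3 + h^2 - 58*h - 112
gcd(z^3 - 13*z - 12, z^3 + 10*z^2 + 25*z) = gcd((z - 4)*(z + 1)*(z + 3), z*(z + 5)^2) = 1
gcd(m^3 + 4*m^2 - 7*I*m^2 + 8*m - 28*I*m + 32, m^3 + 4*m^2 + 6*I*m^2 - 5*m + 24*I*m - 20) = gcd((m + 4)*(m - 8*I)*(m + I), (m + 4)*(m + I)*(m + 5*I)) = m^2 + m*(4 + I) + 4*I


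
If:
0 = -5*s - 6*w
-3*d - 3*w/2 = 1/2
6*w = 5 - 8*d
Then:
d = -7/4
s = -19/5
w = 19/6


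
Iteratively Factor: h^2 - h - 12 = (h - 4)*(h + 3)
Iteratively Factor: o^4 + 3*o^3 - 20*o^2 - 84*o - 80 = (o - 5)*(o^3 + 8*o^2 + 20*o + 16) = (o - 5)*(o + 2)*(o^2 + 6*o + 8) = (o - 5)*(o + 2)*(o + 4)*(o + 2)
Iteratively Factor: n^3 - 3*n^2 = (n - 3)*(n^2) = n*(n - 3)*(n)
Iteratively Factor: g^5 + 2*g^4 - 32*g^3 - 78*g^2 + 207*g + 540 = (g + 3)*(g^4 - g^3 - 29*g^2 + 9*g + 180) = (g - 5)*(g + 3)*(g^3 + 4*g^2 - 9*g - 36) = (g - 5)*(g + 3)^2*(g^2 + g - 12) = (g - 5)*(g - 3)*(g + 3)^2*(g + 4)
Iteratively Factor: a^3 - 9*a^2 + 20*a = (a)*(a^2 - 9*a + 20) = a*(a - 5)*(a - 4)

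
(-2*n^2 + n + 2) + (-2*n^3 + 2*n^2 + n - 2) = -2*n^3 + 2*n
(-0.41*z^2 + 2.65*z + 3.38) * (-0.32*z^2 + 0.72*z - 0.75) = 0.1312*z^4 - 1.1432*z^3 + 1.1339*z^2 + 0.4461*z - 2.535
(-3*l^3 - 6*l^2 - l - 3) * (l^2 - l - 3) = -3*l^5 - 3*l^4 + 14*l^3 + 16*l^2 + 6*l + 9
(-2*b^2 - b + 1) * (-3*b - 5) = 6*b^3 + 13*b^2 + 2*b - 5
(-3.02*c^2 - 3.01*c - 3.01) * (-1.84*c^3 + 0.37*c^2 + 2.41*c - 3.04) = 5.5568*c^5 + 4.421*c^4 - 2.8535*c^3 + 0.812999999999999*c^2 + 1.8963*c + 9.1504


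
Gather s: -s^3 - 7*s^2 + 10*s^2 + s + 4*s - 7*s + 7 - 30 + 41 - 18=-s^3 + 3*s^2 - 2*s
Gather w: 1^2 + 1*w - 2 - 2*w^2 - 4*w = -2*w^2 - 3*w - 1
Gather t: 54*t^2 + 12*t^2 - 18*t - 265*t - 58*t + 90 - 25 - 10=66*t^2 - 341*t + 55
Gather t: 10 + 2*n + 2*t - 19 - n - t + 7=n + t - 2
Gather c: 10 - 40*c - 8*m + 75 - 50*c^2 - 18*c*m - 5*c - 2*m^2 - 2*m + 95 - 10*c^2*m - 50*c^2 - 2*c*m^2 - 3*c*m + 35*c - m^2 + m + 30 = c^2*(-10*m - 100) + c*(-2*m^2 - 21*m - 10) - 3*m^2 - 9*m + 210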